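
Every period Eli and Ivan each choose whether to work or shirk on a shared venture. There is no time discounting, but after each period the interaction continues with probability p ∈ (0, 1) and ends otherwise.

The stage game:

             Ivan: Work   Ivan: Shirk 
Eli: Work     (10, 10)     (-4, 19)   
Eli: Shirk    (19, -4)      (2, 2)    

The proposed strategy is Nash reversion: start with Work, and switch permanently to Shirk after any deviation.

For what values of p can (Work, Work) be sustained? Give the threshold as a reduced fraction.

With no time discounting, the continuation probability p plays the role of the discount factor.
Grim-trigger IC: 10/(1−p) ≥ 19 + 2p/(1−p) ⇒ p ≥ (19−10)/(19−2) = 9/17.

9/17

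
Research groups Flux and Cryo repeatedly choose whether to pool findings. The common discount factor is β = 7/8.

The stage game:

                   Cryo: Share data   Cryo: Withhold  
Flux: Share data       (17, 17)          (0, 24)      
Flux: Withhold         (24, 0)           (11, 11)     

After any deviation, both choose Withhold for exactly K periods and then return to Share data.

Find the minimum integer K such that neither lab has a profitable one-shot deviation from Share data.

2

IC: β(1−β^K)/(1−β) ≥ (24−17)/(17−11) = 7/6.
With β = 7/8: need 1 − β^K ≥ 7/6·(1−7/8)/(7/8), i.e. β^K ≤ 0.8333.
Since (7/8)^1 = 0.8750 and (7/8)^2 = 0.7656, the smallest such K is 2.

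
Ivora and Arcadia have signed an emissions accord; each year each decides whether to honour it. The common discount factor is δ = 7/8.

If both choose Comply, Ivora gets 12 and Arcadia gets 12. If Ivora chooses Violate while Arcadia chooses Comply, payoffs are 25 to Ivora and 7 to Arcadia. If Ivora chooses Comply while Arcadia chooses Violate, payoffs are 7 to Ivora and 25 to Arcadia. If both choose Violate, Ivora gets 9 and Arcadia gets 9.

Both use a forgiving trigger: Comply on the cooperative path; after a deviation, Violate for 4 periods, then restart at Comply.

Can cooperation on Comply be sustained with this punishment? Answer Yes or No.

A one-shot deviation gives 25 now, then 9 for 4 periods, then back to 12.
Gain from deviating: (25−12) today; loss: (12−9) in each of the next 4 periods.
No-deviation condition: (12−9)(δ+…+δ^4) ≥ 25−12, i.e. δ+…+δ^4 ≥ 13/3.
At δ = 7/8: δ+…+δ^4 = 2.8967 < 4.3333.
So cooperation is not sustainable.

No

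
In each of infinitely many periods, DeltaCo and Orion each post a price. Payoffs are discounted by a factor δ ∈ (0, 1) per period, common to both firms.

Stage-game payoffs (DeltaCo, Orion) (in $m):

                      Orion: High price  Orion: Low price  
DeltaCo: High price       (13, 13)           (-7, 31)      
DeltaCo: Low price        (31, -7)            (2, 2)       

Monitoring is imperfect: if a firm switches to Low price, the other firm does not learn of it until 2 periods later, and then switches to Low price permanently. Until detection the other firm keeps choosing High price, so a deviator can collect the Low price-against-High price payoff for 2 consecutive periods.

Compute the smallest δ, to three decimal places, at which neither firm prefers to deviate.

0.788

Deviating for the 2 undetected periods gains 31−13 = 18 per period over cooperation, then loses 13−2 = 11 per period forever once punishment starts.
Gain: 18(1 + δ + … + δ^1); loss: 11·δ^2/(1−δ).
No profitable deviation ⇔ 18(1−δ^2) ≤ 11·δ^2, i.e. δ^2 ≥ 18/(18+11) = 18/29.
Hence δ ≥ (18/29)^(1/2) ≈ 0.788.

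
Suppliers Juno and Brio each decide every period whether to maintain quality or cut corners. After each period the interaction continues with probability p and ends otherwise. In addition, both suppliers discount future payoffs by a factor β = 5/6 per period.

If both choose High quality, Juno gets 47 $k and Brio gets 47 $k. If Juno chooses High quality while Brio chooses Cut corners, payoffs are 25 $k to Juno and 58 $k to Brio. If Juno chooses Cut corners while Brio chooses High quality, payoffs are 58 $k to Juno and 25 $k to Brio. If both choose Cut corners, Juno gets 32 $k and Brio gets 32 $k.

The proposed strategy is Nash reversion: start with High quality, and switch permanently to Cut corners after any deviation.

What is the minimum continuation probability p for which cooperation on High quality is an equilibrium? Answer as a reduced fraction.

With continuation probability p and discount β, the effective per-period discount factor is βp.
Grim-trigger IC: βp ≥ (58−47)/(58−32) = 11/26.
So p ≥ (11/26)/(5/6) = 33/65.

33/65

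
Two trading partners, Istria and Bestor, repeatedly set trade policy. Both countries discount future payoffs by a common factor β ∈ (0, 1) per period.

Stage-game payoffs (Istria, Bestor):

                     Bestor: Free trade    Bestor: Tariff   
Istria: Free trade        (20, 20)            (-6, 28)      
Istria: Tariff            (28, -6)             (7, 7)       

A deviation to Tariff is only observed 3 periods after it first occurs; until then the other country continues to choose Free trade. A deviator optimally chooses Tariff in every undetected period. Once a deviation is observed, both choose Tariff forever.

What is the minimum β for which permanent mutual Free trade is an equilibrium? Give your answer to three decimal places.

A deviator earns 28 for 3 periods, then 7 forever; cooperating earns 20 forever. Multiplying the IC by (1−β):
20 ≥ 28(1−β^3) + 7β^3, so 21·β^3 ≥ 8 and β^3 ≥ 8/21.
β ≥ (8/21)^(1/3) ≈ 0.725.

0.725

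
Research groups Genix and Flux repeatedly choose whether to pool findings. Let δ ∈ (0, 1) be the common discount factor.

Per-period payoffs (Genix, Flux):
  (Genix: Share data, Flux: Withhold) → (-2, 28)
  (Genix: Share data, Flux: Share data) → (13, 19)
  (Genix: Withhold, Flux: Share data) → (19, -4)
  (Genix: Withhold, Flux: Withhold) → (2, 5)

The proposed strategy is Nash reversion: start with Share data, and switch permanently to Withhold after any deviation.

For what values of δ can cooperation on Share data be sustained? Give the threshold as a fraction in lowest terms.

Genix: cooperation gives 13 each period; deviation gives 19 once then 2 forever.
  13/(1−δ) ≥ 19 + 2δ/(1−δ) ⇒ δ ≥ 6/17.
Flux: cooperation gives 19 each period; deviation gives 28 once then 5 forever.
  δ ≥ 9/23.
Both must hold, so the binding constraint is Flux's: δ ≥ 9/23.

9/23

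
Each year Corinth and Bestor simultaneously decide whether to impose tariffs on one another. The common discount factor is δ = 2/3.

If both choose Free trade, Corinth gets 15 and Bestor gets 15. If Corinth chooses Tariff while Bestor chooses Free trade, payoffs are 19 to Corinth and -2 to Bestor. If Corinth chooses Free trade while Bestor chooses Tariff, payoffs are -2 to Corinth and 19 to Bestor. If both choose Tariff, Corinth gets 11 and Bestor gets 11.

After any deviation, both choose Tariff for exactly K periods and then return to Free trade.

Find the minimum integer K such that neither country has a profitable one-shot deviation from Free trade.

2

Need Σ_{k=1}^{K} δ^k ≥ (19−15)/(15−11) = 1.0000 at δ = 2/3.
At K = 1 the sum is 0.6667 < 1.0000; at K = 2 it is 1.1111 ≥ 1.0000.
So the minimum punishment length is K = 2.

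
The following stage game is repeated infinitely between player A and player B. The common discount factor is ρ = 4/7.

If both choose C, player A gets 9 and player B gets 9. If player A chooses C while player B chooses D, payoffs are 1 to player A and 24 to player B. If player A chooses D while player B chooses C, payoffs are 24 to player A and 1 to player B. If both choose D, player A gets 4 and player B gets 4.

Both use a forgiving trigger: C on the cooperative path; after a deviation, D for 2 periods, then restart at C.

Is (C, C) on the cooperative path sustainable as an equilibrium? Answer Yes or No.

A one-shot deviation gives 24 now, then 4 for 2 periods, then back to 9.
Gain from deviating: (24−9) today; loss: (9−4) in each of the next 2 periods.
No-deviation condition: (9−4)(ρ+…+ρ^2) ≥ 24−9, i.e. ρ+…+ρ^2 ≥ 3.
At ρ = 4/7: ρ+…+ρ^2 = 0.8980 < 3.0000.
So cooperation is not sustainable.

No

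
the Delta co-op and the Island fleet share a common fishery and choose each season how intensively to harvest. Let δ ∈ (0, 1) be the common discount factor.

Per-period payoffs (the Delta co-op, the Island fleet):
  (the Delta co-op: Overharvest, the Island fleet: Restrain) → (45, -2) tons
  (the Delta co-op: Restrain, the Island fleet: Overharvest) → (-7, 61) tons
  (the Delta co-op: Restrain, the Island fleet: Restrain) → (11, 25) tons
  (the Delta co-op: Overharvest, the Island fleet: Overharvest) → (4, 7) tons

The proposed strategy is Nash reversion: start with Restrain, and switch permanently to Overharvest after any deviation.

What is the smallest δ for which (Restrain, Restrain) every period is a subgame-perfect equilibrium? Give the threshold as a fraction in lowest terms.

the Delta co-op: cooperation gives 11 each period; deviation gives 45 once then 4 forever.
  11/(1−δ) ≥ 45 + 4δ/(1−δ) ⇒ δ ≥ 34/41.
the Island fleet: cooperation gives 25 each period; deviation gives 61 once then 7 forever.
  δ ≥ 36/54 = 2/3.
Both must hold, so the binding constraint is the Delta co-op's: δ ≥ 34/41.

34/41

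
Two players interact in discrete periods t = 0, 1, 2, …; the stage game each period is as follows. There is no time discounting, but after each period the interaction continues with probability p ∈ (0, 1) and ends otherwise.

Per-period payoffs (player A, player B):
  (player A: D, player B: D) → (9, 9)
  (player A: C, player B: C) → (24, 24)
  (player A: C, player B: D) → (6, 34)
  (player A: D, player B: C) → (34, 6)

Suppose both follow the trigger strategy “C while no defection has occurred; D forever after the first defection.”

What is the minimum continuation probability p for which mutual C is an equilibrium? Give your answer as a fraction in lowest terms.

Expected cooperation value is 24 + p·24 + p²·24 + … = 24/(1−p); deviation gives 34 + p·9/(1−p).
24 ≥ 34(1−p) + 9p ⇒ 25p ≥ 10 ⇒ p ≥ 10/25 = 2/5.

2/5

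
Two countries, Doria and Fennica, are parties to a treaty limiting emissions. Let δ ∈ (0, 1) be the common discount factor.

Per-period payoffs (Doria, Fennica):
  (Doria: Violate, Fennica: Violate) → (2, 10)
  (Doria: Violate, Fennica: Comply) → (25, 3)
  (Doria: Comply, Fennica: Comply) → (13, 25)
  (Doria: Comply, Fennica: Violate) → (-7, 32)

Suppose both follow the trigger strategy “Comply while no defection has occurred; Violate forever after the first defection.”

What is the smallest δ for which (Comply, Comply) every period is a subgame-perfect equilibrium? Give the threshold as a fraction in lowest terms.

12/23

Doria: cooperation gives 13 each period; deviation gives 25 once then 2 forever.
  13/(1−δ) ≥ 25 + 2δ/(1−δ) ⇒ δ ≥ 12/23.
Fennica: cooperation gives 25 each period; deviation gives 32 once then 10 forever.
  δ ≥ 7/22.
Both must hold, so the binding constraint is Doria's: δ ≥ 12/23.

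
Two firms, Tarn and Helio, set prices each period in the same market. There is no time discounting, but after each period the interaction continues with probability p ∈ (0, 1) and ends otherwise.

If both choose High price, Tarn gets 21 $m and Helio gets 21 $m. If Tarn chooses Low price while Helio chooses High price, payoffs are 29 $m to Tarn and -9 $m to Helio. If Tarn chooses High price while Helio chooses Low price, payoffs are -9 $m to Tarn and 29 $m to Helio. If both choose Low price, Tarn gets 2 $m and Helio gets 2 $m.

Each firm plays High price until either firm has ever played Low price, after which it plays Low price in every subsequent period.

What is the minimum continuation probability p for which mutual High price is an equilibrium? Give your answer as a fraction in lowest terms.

8/27

Expected cooperation value is 21 + p·21 + p²·21 + … = 21/(1−p); deviation gives 29 + p·2/(1−p).
21 ≥ 29(1−p) + 2p ⇒ 27p ≥ 8 ⇒ p ≥ 8/27.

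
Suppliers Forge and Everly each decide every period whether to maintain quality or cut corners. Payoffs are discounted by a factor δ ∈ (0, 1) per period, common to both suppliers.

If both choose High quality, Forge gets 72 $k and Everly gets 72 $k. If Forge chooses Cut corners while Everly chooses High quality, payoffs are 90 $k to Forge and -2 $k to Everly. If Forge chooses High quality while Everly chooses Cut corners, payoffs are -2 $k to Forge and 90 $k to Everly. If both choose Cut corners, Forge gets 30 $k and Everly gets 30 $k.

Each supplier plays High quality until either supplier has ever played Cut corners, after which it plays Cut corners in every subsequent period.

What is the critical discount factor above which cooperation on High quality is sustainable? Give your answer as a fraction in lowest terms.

3/10

Cooperation forever yields 72 each period: 72/(1−δ).
Deviating yields 90 once, then 30 forever: 90 + 30δ/(1−δ).
No profitable deviation requires 72/(1−δ) ≥ 90 + 30δ/(1−δ).
Multiplying by (1−δ): 72 ≥ 90(1−δ) + 30δ = 90 − 60δ.
So 60δ ≥ 18, i.e. δ ≥ 18/60 = 3/10.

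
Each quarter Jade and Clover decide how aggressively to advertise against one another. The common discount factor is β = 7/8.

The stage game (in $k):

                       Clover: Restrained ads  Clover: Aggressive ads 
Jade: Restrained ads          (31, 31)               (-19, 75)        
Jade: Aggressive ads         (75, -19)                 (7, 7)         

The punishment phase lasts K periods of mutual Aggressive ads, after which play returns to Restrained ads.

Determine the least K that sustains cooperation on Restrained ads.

Need Σ_{k=1}^{K} β^k ≥ (75−31)/(31−7) = 1.8333 at β = 7/8.
At K = 2 the sum is 1.6406 < 1.8333; at K = 3 it is 2.3105 ≥ 1.8333.
So the minimum punishment length is K = 3.

3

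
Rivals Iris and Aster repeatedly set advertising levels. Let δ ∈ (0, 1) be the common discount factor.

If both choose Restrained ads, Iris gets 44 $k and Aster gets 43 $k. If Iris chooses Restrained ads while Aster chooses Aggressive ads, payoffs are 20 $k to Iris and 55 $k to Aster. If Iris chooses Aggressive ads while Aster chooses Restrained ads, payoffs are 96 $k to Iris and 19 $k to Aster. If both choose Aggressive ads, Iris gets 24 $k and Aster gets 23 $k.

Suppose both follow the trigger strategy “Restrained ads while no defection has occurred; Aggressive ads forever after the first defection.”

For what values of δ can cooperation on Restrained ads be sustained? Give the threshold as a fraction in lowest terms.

13/18

Iris's threshold: (96−44)/(96−24) = 13/18.
Aster's threshold: (55−43)/(55−23) = 3/8.
13/18 > 3/8, so Iris binds and δ* = 13/18.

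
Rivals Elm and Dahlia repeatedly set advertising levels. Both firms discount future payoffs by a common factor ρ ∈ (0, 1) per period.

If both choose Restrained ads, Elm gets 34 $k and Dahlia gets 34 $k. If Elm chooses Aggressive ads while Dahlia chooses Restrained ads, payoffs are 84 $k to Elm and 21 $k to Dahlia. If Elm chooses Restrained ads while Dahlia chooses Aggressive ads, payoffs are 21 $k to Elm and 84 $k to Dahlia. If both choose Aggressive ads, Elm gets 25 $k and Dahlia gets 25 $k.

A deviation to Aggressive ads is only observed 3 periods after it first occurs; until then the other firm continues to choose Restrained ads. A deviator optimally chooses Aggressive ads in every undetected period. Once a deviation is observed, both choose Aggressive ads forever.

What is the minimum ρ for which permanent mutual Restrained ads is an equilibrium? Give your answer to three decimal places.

Deviating for the 3 undetected periods gains 84−34 = 50 per period over cooperation, then loses 34−25 = 9 per period forever once punishment starts.
Gain: 50(1 + ρ + … + ρ^2); loss: 9·ρ^3/(1−ρ).
No profitable deviation ⇔ 50(1−ρ^3) ≤ 9·ρ^3, i.e. ρ^3 ≥ 50/(50+9) = 50/59.
Hence ρ ≥ (50/59)^(1/3) ≈ 0.946.

0.946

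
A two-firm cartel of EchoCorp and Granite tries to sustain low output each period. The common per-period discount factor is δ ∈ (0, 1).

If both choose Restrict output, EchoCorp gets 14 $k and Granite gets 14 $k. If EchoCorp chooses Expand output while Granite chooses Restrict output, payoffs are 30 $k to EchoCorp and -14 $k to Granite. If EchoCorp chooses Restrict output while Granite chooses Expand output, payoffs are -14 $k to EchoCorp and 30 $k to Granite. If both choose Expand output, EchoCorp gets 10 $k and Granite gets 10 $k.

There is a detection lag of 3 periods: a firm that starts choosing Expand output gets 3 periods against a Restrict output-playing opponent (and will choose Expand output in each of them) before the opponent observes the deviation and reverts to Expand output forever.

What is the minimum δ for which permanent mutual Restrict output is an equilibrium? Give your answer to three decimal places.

0.928

The best deviation is to choose Expand output for all 3 undetected periods, earning 30 each, then 10 forever once detected.
Deviation value: 30(1−δ^3)/(1−δ) + 10δ^3/(1−δ); cooperation value: 14/(1−δ).
IC: 14 ≥ 30(1−δ^3) + 10δ^3 = 30 − 20δ^3.
So δ^3 ≥ 16/20 = 4/5, giving δ ≥ (4/5)^(1/3) ≈ 0.928.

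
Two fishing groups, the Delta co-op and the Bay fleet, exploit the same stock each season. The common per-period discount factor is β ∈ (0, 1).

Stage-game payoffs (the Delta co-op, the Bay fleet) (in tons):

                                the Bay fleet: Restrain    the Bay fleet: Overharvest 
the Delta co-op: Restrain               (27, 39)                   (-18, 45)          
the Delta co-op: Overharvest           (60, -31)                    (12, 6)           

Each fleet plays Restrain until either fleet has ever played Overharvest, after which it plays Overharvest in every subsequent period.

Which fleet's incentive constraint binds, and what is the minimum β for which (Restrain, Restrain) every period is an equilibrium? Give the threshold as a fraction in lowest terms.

the Delta co-op's threshold: (60−27)/(60−12) = 11/16.
the Bay fleet's threshold: (45−39)/(45−6) = 2/13.
11/16 > 2/13, so the Delta co-op binds and β* = 11/16.

the Delta co-op; β ≥ 11/16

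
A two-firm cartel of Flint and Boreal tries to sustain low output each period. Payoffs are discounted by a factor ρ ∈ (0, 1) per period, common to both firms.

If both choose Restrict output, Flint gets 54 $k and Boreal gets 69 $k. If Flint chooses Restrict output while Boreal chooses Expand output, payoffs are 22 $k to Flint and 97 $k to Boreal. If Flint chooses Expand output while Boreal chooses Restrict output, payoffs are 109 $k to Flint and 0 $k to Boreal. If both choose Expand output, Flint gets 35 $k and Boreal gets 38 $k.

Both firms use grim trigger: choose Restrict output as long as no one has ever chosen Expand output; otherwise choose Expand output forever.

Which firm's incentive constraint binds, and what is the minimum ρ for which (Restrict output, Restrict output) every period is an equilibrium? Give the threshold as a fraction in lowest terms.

For Flint: deviation gain 109−54 = 55, per-period punishment loss 54−35 = 19. IC gives ρ ≥ 55/74.
For Boreal: gain 28, loss 31 per period, so ρ ≥ 28/59.
The tighter constraint is Flint's, so cooperation needs ρ ≥ 55/74.

Flint; ρ ≥ 55/74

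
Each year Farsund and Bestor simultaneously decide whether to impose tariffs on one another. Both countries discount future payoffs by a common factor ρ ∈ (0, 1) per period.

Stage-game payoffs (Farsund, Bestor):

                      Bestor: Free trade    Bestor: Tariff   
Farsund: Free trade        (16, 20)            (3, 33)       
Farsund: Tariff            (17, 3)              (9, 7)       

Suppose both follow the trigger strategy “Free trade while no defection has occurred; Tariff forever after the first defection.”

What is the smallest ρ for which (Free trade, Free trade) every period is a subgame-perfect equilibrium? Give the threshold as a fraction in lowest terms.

1/2

Farsund's threshold: (17−16)/(17−9) = 1/8.
Bestor's threshold: (33−20)/(33−7) = 1/2.
1/8 < 1/2, so Bestor binds and ρ* = 1/2.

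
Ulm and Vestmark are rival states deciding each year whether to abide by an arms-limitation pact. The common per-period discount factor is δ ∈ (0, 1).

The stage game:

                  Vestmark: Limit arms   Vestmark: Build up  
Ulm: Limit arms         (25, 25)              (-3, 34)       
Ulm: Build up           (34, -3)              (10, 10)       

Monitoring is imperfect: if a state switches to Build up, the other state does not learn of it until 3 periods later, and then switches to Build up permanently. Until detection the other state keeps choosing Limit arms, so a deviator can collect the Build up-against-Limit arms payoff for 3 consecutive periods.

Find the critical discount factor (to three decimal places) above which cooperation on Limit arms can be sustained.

0.721

The best deviation is to choose Build up for all 3 undetected periods, earning 34 each, then 10 forever once detected.
Deviation value: 34(1−δ^3)/(1−δ) + 10δ^3/(1−δ); cooperation value: 25/(1−δ).
IC: 25 ≥ 34(1−δ^3) + 10δ^3 = 34 − 24δ^3.
So δ^3 ≥ 9/24 = 3/8, giving δ ≥ (3/8)^(1/3) ≈ 0.721.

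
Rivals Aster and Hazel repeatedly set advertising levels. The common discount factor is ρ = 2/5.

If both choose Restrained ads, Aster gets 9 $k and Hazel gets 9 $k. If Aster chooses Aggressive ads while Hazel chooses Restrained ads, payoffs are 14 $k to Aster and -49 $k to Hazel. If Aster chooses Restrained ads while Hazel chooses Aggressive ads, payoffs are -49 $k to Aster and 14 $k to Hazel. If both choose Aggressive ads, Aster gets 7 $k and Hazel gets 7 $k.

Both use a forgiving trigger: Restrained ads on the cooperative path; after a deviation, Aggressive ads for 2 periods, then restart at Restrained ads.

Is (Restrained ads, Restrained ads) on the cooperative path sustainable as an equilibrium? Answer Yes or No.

IC: ρ+…+ρ^2 ≥ (14−9)/(9−7) = 5/2.
At ρ = 2/5: partial sum = 0.5600 < 2.5000. Cooperation not sustainable.

No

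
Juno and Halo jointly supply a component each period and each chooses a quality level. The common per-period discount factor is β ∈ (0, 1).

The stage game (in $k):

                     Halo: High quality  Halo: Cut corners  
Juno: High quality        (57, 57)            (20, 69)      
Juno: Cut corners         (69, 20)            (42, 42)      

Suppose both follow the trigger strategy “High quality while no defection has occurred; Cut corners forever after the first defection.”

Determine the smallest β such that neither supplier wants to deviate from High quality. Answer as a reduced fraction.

4/9

57/(1−β) ≥ 69 + 42β/(1−β)
57 ≥ 69 − 27β
β ≥ 12/27 = 4/9.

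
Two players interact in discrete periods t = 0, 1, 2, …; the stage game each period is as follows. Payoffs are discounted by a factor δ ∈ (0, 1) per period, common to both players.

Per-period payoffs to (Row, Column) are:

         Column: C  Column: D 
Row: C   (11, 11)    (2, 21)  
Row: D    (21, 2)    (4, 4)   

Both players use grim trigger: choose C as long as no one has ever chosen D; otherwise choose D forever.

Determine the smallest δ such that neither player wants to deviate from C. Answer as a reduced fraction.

10/17

11/(1−δ) ≥ 21 + 4δ/(1−δ)
11 ≥ 21 − 17δ
δ ≥ 10/17.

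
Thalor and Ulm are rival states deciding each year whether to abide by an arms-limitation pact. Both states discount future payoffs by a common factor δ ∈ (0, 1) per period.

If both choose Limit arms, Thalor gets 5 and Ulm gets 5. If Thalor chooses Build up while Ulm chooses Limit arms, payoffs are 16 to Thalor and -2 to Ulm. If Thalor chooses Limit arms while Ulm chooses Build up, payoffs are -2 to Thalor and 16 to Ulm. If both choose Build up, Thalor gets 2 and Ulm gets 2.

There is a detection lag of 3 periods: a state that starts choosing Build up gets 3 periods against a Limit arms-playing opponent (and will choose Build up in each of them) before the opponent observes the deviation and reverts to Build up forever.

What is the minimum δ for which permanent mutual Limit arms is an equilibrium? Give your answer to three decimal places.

The best deviation is to choose Build up for all 3 undetected periods, earning 16 each, then 2 forever once detected.
Deviation value: 16(1−δ^3)/(1−δ) + 2δ^3/(1−δ); cooperation value: 5/(1−δ).
IC: 5 ≥ 16(1−δ^3) + 2δ^3 = 16 − 14δ^3.
So δ^3 ≥ 11/14, giving δ ≥ (11/14)^(1/3) ≈ 0.923.

0.923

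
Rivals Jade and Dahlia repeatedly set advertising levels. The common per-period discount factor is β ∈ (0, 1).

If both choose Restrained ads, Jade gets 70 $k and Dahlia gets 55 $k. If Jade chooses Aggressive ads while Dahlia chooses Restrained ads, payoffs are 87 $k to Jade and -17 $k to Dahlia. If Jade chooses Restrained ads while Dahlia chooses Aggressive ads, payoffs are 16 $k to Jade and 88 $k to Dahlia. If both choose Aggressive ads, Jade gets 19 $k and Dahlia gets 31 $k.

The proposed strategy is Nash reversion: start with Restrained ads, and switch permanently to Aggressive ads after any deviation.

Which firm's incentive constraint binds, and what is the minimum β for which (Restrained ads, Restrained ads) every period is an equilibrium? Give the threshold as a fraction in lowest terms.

Dahlia; β ≥ 11/19

For Jade: deviation gain 87−70 = 17, per-period punishment loss 70−19 = 51. IC gives β ≥ 17/68 = 1/4.
For Dahlia: gain 33, loss 24 per period, so β ≥ 33/57 = 11/19.
The tighter constraint is Dahlia's, so cooperation needs β ≥ 11/19.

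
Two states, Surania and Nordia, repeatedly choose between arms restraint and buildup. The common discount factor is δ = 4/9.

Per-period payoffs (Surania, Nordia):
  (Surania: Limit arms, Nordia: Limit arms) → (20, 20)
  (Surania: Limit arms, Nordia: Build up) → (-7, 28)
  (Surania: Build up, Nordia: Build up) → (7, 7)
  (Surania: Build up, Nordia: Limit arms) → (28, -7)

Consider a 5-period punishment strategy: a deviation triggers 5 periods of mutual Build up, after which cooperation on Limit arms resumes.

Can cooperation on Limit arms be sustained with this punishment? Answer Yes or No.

Yes

IC: δ+…+δ^5 ≥ (28−20)/(20−7) = 8/13.
At δ = 4/9: partial sum = 0.7861 ≥ 0.6154. Cooperation sustainable.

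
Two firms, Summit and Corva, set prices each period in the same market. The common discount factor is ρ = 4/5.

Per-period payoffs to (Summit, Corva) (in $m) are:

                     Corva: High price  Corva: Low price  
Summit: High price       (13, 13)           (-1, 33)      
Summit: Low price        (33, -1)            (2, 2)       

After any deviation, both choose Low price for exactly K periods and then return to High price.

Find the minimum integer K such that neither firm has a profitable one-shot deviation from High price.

3

Need Σ_{k=1}^{K} ρ^k ≥ (33−13)/(13−2) = 1.8182 at ρ = 4/5.
At K = 2 the sum is 1.4400 < 1.8182; at K = 3 it is 1.9520 ≥ 1.8182.
So the minimum punishment length is K = 3.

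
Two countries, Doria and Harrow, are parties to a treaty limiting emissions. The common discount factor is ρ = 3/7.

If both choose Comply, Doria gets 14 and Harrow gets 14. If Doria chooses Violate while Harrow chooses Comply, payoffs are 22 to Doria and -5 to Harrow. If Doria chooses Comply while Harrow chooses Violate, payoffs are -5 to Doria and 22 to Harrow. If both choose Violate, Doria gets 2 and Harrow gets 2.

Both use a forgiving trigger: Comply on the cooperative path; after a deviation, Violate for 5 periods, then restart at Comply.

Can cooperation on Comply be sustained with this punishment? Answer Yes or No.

Yes

IC: ρ+…+ρ^5 ≥ (22−14)/(14−2) = 2/3.
At ρ = 3/7: partial sum = 0.7392 ≥ 0.6667. Cooperation sustainable.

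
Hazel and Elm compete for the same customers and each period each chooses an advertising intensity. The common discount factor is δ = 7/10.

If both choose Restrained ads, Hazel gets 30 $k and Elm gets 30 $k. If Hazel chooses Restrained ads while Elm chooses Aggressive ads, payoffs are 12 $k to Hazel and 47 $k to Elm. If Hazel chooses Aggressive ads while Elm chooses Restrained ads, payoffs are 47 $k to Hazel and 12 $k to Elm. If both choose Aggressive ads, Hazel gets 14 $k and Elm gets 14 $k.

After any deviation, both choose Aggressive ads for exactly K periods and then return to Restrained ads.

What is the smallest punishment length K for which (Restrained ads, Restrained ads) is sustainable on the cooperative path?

2

Need Σ_{k=1}^{K} δ^k ≥ (47−30)/(30−14) = 1.0625 at δ = 7/10.
At K = 1 the sum is 0.7000 < 1.0625; at K = 2 it is 1.1900 ≥ 1.0625.
So the minimum punishment length is K = 2.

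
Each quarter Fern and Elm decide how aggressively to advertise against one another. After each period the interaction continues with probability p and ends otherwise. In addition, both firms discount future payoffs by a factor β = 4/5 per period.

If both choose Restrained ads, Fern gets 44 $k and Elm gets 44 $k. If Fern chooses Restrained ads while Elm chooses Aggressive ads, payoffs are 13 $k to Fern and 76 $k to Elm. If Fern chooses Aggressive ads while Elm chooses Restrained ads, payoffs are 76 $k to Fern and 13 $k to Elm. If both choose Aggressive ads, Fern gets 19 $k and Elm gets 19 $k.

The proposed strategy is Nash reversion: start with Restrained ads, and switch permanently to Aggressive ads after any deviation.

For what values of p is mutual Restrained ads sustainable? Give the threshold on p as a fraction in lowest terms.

Expected continuation weight on next period's payoff is β·p = 4/5·p, which plays the role of the discount factor.
Cooperation requires 4/5·p ≥ (76−44)/(76−19) = 32/57, hence p ≥ 40/57.

40/57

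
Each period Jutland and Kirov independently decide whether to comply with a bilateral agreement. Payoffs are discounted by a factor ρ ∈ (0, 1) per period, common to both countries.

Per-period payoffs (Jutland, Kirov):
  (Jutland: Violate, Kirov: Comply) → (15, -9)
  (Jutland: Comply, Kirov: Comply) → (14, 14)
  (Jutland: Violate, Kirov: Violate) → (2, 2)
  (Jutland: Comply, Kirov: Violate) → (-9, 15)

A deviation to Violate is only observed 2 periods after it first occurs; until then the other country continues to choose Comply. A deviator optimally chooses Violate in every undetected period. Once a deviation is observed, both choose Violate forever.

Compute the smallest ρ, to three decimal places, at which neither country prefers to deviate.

The best deviation is to choose Violate for all 2 undetected periods, earning 15 each, then 2 forever once detected.
Deviation value: 15(1−ρ^2)/(1−ρ) + 2ρ^2/(1−ρ); cooperation value: 14/(1−ρ).
IC: 14 ≥ 15(1−ρ^2) + 2ρ^2 = 15 − 13ρ^2.
So ρ^2 ≥ 1/13, giving ρ ≥ (1/13)^(1/2) ≈ 0.277.

0.277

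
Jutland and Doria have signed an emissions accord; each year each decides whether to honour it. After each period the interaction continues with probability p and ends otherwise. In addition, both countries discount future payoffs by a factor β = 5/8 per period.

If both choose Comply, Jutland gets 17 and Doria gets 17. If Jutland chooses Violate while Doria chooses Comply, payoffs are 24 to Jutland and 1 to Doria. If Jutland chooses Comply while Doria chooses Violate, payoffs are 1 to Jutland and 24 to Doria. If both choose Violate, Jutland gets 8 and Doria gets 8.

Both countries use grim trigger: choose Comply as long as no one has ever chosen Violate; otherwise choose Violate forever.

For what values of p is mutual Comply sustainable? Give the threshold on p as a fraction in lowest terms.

7/10

Expected continuation weight on next period's payoff is β·p = 5/8·p, which plays the role of the discount factor.
Cooperation requires 5/8·p ≥ (24−17)/(24−8) = 7/16, hence p ≥ 7/10.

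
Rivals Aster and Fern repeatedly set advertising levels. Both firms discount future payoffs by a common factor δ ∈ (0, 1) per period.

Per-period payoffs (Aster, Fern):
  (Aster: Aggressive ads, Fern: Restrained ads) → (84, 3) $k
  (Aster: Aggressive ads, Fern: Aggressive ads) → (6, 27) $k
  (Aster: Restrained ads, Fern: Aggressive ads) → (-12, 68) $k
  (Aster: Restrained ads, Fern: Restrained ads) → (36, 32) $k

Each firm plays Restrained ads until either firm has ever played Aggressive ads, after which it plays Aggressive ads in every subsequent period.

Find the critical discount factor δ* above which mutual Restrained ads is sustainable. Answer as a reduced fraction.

36/41

Aster: cooperation gives 36 each period; deviation gives 84 once then 6 forever.
  36/(1−δ) ≥ 84 + 6δ/(1−δ) ⇒ δ ≥ 48/78 = 8/13.
Fern: cooperation gives 32 each period; deviation gives 68 once then 27 forever.
  δ ≥ 36/41.
Both must hold, so the binding constraint is Fern's: δ ≥ 36/41.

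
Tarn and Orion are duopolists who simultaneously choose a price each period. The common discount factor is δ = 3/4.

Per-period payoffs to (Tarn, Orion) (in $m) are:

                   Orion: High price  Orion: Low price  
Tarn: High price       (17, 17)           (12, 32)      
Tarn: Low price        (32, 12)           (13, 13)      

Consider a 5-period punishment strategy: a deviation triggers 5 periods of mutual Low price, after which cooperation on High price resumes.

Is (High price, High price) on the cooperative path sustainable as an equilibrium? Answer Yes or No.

A one-shot deviation gives 32 now, then 13 for 5 periods, then back to 17.
Gain from deviating: (32−17) today; loss: (17−13) in each of the next 5 periods.
No-deviation condition: (17−13)(δ+…+δ^5) ≥ 32−17, i.e. δ+…+δ^5 ≥ 15/4.
At δ = 3/4: δ+…+δ^5 = 2.2881 < 3.7500.
So cooperation is not sustainable.

No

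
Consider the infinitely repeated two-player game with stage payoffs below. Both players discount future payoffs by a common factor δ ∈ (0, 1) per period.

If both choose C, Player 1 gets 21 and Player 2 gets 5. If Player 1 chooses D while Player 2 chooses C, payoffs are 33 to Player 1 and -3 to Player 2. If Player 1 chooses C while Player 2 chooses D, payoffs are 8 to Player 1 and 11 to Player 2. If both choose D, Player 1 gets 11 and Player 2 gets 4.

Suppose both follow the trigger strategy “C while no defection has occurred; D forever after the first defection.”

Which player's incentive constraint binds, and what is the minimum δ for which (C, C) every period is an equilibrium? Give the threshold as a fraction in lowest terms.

Player 2; δ ≥ 6/7

Player 1's threshold: (33−21)/(33−11) = 6/11.
Player 2's threshold: (11−5)/(11−4) = 6/7.
6/11 < 6/7, so Player 2 binds and δ* = 6/7.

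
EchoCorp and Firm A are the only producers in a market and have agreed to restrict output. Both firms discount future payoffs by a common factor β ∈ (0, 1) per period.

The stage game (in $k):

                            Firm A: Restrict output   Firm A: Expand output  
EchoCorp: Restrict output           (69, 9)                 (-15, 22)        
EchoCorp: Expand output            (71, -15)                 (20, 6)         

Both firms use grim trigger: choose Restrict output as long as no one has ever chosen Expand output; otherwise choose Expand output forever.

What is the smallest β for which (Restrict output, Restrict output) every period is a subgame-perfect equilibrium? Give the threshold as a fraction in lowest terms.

EchoCorp's threshold: (71−69)/(71−20) = 2/51.
Firm A's threshold: (22−9)/(22−6) = 13/16.
2/51 < 13/16, so Firm A binds and β* = 13/16.

13/16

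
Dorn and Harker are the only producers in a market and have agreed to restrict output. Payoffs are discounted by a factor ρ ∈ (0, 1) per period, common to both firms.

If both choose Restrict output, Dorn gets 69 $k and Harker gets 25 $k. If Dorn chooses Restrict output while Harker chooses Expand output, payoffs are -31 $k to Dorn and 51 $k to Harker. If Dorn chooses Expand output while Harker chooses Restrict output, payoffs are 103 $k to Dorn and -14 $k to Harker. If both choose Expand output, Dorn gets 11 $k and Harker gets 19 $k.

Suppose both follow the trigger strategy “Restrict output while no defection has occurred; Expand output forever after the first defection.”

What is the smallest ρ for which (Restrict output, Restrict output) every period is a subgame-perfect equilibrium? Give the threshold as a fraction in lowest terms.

13/16

Dorn's threshold: (103−69)/(103−11) = 17/46.
Harker's threshold: (51−25)/(51−19) = 13/16.
17/46 < 13/16, so Harker binds and ρ* = 13/16.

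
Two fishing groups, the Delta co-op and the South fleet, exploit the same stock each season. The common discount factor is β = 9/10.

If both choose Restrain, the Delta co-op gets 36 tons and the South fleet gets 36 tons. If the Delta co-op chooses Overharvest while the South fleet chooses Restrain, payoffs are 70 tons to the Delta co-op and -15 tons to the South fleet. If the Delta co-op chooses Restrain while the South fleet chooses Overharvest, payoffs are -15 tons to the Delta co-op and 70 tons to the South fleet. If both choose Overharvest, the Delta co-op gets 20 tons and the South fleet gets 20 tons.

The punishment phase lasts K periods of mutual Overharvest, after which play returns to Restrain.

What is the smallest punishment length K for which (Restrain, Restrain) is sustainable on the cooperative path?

3

IC: β(1−β^K)/(1−β) ≥ (70−36)/(36−20) = 17/8.
With β = 9/10: need 1 − β^K ≥ 17/8·(1−9/10)/(9/10), i.e. β^K ≤ 0.7639.
Since (9/10)^2 = 0.8100 and (9/10)^3 = 0.7290, the smallest such K is 3.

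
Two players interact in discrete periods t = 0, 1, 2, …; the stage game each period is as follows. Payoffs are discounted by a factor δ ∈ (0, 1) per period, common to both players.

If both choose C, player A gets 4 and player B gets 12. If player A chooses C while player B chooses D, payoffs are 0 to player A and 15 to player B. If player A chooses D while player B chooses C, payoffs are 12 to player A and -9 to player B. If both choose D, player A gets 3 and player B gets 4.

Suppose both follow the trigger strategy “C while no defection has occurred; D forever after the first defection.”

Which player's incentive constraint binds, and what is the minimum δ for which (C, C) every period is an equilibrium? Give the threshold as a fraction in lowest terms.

player A's threshold: (12−4)/(12−3) = 8/9.
player B's threshold: (15−12)/(15−4) = 3/11.
8/9 > 3/11, so player A binds and δ* = 8/9.

player A; δ ≥ 8/9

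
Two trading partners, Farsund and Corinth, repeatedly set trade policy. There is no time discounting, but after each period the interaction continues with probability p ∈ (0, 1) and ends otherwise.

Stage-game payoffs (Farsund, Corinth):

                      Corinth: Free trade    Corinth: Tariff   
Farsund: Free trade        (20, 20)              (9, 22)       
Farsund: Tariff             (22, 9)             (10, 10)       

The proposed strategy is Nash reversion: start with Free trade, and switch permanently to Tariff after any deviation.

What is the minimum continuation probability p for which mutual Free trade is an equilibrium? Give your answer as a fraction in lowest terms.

Expected cooperation value is 20 + p·20 + p²·20 + … = 20/(1−p); deviation gives 22 + p·10/(1−p).
20 ≥ 22(1−p) + 10p ⇒ 12p ≥ 2 ⇒ p ≥ 2/12 = 1/6.

1/6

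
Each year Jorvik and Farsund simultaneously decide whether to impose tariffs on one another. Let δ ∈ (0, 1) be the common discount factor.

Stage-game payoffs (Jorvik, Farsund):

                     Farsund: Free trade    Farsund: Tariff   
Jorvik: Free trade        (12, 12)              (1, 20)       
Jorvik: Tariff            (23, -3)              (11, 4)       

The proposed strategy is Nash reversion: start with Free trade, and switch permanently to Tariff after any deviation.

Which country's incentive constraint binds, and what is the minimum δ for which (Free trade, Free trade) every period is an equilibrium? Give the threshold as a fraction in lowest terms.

Jorvik; δ ≥ 11/12

Jorvik: cooperation gives 12 each period; deviation gives 23 once then 11 forever.
  12/(1−δ) ≥ 23 + 11δ/(1−δ) ⇒ δ ≥ 11/12.
Farsund: cooperation gives 12 each period; deviation gives 20 once then 4 forever.
  δ ≥ 8/16 = 1/2.
Both must hold, so the binding constraint is Jorvik's: δ ≥ 11/12.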